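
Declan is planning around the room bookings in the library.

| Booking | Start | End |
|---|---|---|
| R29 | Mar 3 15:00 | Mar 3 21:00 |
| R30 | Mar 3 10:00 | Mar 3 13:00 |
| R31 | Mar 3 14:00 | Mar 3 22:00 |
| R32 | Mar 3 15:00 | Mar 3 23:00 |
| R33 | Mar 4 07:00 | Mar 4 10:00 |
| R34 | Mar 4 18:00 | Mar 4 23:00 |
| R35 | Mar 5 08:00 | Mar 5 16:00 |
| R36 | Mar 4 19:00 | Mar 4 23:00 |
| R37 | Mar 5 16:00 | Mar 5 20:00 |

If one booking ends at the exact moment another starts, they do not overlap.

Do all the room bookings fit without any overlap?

Sorted by start: R30, R31, R29, R32, R33, R34, R36, R35, R37.
R31 starts after R30 ends, so nothing later overlaps R30 either.
R29 starts before R31 ends → R31 and R29 overlap.
That's a conflict, so the schedule is not conflict-free.

No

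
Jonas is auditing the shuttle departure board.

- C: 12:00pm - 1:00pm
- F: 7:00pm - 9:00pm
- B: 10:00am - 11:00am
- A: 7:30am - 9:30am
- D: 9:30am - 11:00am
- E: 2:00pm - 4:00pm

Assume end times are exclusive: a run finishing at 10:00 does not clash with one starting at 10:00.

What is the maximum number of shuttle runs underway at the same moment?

Walk through starts and ends in time order (an end at T is processed before a start at T):
7:30am start A → 1
9:30am end A → 0
9:30am start D → 1
10:00am start B → 2
11:00am end B → 1
11:00am end D → 0
12:00pm start C → 1
1:00pm end C → 0
2:00pm start E → 1
4:00pm end E → 0
7:00pm start F → 1
9:00pm end F → 0
Peak is 2, at 10:00am (B, D).

2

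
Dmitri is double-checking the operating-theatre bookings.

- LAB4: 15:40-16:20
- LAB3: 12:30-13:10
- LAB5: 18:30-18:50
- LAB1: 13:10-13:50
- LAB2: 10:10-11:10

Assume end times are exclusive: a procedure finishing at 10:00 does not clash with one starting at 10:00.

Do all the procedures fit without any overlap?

Check each pair: they overlap iff neither finishes before the other starts.
Sorted by start: LAB2, LAB3, LAB1, LAB4, LAB5.
LAB3 starts after LAB2 ends — done with LAB2.
LAB1 starts exactly when LAB3 ends (back-to-back, no overlap) — done with LAB3.
LAB4 starts after LAB1 ends — done with LAB1.
LAB5 starts after LAB4 ends.
Every pair is clear; the schedule has no overlaps.

Yes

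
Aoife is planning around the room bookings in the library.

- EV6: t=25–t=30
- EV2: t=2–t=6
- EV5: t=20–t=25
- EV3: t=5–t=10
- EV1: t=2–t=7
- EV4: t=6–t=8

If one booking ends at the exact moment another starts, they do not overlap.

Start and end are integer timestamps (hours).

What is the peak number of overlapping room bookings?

Sweep the timeline, counting +1 at each start and −1 at each end (ends before starts at a tie):
t=2 start EV1 → 1
t=2 start EV2 → 2
t=5 start EV3 → 3
t=6 end EV2 → 2
t=6 start EV4 → 3
t=7 end EV1 → 2
t=8 end EV4 → 1
t=10 end EV3 → 0
t=20 start EV5 → 1
t=25 end EV5 → 0
t=25 start EV6 → 1
t=30 end EV6 → 0
Peak is 3, at t=5 (EV1, EV2, EV3).

3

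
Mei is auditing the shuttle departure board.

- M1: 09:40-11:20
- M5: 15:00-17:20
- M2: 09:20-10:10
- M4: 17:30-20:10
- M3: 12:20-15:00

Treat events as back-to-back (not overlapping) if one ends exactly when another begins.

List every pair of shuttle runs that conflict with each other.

Sorted by start: M2, M1, M3, M5, M4.
M1 starts before M2 ends → M2 and M1 overlap.
M3 starts after M2 ends — done with M2.
M3 starts after M1 ends — done with M1.
M5 starts exactly when M3 ends (back-to-back, no overlap) — done with M3.
M4 starts after M5 ends.

M1 & M2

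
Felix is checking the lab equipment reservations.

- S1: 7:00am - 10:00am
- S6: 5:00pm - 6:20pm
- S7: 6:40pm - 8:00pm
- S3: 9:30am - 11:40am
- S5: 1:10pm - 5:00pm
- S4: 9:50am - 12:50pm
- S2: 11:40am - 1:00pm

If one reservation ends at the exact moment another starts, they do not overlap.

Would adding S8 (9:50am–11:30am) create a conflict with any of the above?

S1: starts 7:00am before S8 ends 11:30am, and ends 10:00am after S8 starts 9:50am → overlap.
S3: starts 9:30am before S8 ends 11:30am, and ends 11:40am after S8 starts 9:50am → overlap.
S4: starts 9:50am before S8 ends 11:30am, and ends 12:50pm after S8 starts 9:50am → overlap.
S2: starts 11:40am at or after S8 ends 11:30am → clear.
S5: starts 1:10pm at or after S8 ends 11:30am → clear.
S6: starts 5:00pm at or after S8 ends 11:30am → clear.
S7: starts 6:40pm at or after S8 ends 11:30am → clear.
S8 overlaps S1, S3, S4.

Yes — it overlaps S1, S3, S4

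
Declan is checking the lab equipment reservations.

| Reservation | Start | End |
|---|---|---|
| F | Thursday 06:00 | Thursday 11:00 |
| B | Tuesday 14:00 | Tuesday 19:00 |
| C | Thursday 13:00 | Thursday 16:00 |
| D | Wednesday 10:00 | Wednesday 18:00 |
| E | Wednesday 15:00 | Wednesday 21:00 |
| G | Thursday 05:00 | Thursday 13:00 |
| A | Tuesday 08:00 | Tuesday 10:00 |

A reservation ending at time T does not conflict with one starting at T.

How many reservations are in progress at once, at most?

2

Walk through starts and ends in time order (an end at T is processed before a start at T):
Tuesday 08:00 start A → 1
Tuesday 10:00 end A → 0
Tuesday 14:00 start B → 1
Tuesday 19:00 end B → 0
Wednesday 10:00 start D → 1
Wednesday 15:00 start E → 2
Wednesday 18:00 end D → 1
Wednesday 21:00 end E → 0
Thursday 05:00 start G → 1
Thursday 06:00 start F → 2
Thursday 11:00 end F → 1
Thursday 13:00 end G → 0
Thursday 13:00 start C → 1
Thursday 16:00 end C → 0
Peak is 2, at Wednesday 15:00 (D, E).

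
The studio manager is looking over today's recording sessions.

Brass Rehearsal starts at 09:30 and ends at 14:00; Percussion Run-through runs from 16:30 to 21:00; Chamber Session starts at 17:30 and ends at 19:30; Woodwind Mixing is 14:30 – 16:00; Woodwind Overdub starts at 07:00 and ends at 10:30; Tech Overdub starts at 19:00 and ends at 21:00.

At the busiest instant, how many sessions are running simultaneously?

3

Walk through starts and ends in time order (an end at T is processed before a start at T):
07:00 start Woodwind Overdub → 1
09:30 start Brass Rehearsal → 2
10:30 end Woodwind Overdub → 1
14:00 end Brass Rehearsal → 0
14:30 start Woodwind Mixing → 1
16:00 end Woodwind Mixing → 0
16:30 start Percussion Run-through → 1
17:30 start Chamber Session → 2
19:00 start Tech Overdub → 3
19:30 end Chamber Session → 2
21:00 end Percussion Run-through → 1
21:00 end Tech Overdub → 0
Peak is 3, at 19:00 (Chamber Session, Percussion Run-through, Tech Overdub).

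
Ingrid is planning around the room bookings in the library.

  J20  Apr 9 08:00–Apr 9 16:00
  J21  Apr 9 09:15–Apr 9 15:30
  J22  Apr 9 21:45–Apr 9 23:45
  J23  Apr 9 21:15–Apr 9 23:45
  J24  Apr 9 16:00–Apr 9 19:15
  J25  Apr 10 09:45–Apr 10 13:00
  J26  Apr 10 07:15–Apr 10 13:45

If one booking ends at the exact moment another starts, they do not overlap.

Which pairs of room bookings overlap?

J20 & J21, J22 & J23, J25 & J26

Sorted by start: J20, J21, J24, J23, J22, J26, J25.
J21 starts before J20 ends → J20 and J21 overlap.
J24 starts exactly when J20 ends (back-to-back, no overlap) — done with J20.
J24 starts after J21 ends — done with J21.
J23 starts after J24 ends — done with J24.
J22 starts before J23 ends → J23 and J22 overlap.
J26 starts after J23 ends — done with J23.
J26 starts after J22 ends — done with J22.
J25 starts before J26 ends → J26 and J25 overlap.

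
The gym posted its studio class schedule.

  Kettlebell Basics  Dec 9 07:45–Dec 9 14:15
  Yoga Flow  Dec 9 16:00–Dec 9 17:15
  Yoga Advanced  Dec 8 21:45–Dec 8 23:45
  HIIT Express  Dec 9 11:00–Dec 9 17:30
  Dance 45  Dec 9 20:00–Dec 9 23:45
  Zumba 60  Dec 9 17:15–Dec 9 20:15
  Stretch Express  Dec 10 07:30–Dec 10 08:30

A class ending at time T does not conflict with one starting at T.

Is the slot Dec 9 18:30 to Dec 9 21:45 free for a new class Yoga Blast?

Yoga Advanced: ends Dec 8 23:45 at or before Yoga Blast starts Dec 9 18:30 → clear.
Kettlebell Basics: ends Dec 9 14:15 at or before Yoga Blast starts Dec 9 18:30 → clear.
HIIT Express: ends Dec 9 17:30 at or before Yoga Blast starts Dec 9 18:30 → clear.
Yoga Flow: ends Dec 9 17:15 at or before Yoga Blast starts Dec 9 18:30 → clear.
Zumba 60: starts Dec 9 17:15 before Yoga Blast ends Dec 9 21:45, and ends Dec 9 20:15 after Yoga Blast starts Dec 9 18:30 → overlap.
Dance 45: starts Dec 9 20:00 before Yoga Blast ends Dec 9 21:45, and ends Dec 9 23:45 after Yoga Blast starts Dec 9 18:30 → overlap.
Stretch Express: starts Dec 10 07:30 at or after Yoga Blast ends Dec 9 21:45 → clear.
Yoga Blast overlaps Zumba 60, Dance 45.

No — it overlaps Dance 45, Zumba 60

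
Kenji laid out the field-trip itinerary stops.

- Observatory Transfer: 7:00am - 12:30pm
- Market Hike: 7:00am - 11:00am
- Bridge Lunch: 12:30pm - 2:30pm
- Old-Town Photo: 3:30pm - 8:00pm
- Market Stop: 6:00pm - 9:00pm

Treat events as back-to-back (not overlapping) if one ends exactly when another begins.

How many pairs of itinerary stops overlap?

Sorted by start: Observatory Transfer, Market Hike, Bridge Lunch, Old-Town Photo, Market Stop.
Market Hike starts before Observatory Transfer ends → Observatory Transfer and Market Hike overlap.
Bridge Lunch starts exactly when Observatory Transfer ends (back-to-back, no overlap), so nothing later overlaps Observatory Transfer either.
Bridge Lunch starts after Market Hike ends, so nothing later overlaps Market Hike either.
Old-Town Photo starts after Bridge Lunch ends, so nothing later overlaps Bridge Lunch either.
Market Stop starts before Old-Town Photo ends → Old-Town Photo and Market Stop overlap.
Overlapping pairs: Market Hike & Observatory Transfer, Market Stop & Old-Town Photo — 2 in total.

2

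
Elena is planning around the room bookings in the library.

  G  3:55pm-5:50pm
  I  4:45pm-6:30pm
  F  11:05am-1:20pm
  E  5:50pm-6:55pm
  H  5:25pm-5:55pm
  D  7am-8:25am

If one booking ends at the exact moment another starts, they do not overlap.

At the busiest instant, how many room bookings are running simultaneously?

3

Sort all start/end points and keep a running count:
7am start D → 1
8:25am end D → 0
11:05am start F → 1
1:20pm end F → 0
3:55pm start G → 1
4:45pm start I → 2
5:25pm start H → 3
5:50pm end G → 2
5:50pm start E → 3
5:55pm end H → 2
6:30pm end I → 1
6:55pm end E → 0
Peak is 3, at 5:25pm (G, H, I).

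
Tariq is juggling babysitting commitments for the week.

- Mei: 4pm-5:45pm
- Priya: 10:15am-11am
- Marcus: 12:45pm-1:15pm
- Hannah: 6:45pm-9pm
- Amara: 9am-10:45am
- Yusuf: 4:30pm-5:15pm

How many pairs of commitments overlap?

Sorted by start: Amara, Priya, Marcus, Mei, Yusuf, Hannah.
Priya starts before Amara ends → Amara and Priya overlap.
Marcus starts after Amara ends, so Amara has no further overlaps.
Marcus starts after Priya ends, so Priya has no further overlaps.
Mei starts after Marcus ends, so Marcus has no further overlaps.
Yusuf starts before Mei ends → Mei and Yusuf overlap.
Hannah starts after Mei ends.
Hannah starts after Yusuf ends.
Overlapping pairs: Amara & Priya, Mei & Yusuf — 2 in total.

2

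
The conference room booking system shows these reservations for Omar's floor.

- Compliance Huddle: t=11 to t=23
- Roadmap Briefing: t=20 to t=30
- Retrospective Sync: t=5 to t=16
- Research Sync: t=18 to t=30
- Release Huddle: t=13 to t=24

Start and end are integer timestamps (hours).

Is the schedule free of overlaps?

Sorted by start: Retrospective Sync, Compliance Huddle, Release Huddle, Research Sync, Roadmap Briefing.
Compliance Huddle starts before Retrospective Sync ends → Retrospective Sync and Compliance Huddle overlap.
That's a conflict, so the schedule is not conflict-free.

No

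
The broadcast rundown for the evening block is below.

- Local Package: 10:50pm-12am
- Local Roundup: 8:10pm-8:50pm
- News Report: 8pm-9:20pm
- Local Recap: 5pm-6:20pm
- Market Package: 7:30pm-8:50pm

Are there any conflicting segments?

Check each pair: they overlap iff neither finishes before the other starts.
Sorted by start: Local Recap, Market Package, News Report, Local Roundup, Local Package.
Market Package starts after Local Recap ends; Local Recap is clear from here.
News Report starts before Market Package ends → Market Package and News Report overlap.
That's a conflict, so the schedule is not conflict-free.

Yes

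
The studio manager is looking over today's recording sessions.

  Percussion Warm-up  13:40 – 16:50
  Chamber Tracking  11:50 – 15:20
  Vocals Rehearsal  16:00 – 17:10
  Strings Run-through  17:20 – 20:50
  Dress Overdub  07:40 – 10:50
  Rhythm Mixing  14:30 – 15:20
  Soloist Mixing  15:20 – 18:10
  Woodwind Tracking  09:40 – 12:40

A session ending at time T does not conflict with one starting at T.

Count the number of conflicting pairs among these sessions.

Check each pair: they overlap iff neither finishes before the other starts.
Sorted by start: Dress Overdub, Woodwind Tracking, Chamber Tracking, Percussion Warm-up, Rhythm Mixing, Soloist Mixing, Vocals Rehearsal, Strings Run-through.
Woodwind Tracking starts before Dress Overdub ends → Dress Overdub and Woodwind Tracking overlap.
Chamber Tracking starts after Dress Overdub ends, so Dress Overdub has no further overlaps.
Chamber Tracking starts before Woodwind Tracking ends → Woodwind Tracking and Chamber Tracking overlap.
Percussion Warm-up starts after Woodwind Tracking ends, so Woodwind Tracking has no further overlaps.
Percussion Warm-up starts before Chamber Tracking ends → Chamber Tracking and Percussion Warm-up overlap.
Rhythm Mixing starts before Chamber Tracking ends → Chamber Tracking and Rhythm Mixing overlap.
Soloist Mixing starts exactly when Chamber Tracking ends (back-to-back, no overlap), so Chamber Tracking has no further overlaps.
Rhythm Mixing starts before Percussion Warm-up ends → Percussion Warm-up and Rhythm Mixing overlap.
Soloist Mixing starts before Percussion Warm-up ends → Percussion Warm-up and Soloist Mixing overlap.
Vocals Rehearsal starts before Percussion Warm-up ends → Percussion Warm-up and Vocals Rehearsal overlap.
Strings Run-through starts after Percussion Warm-up ends.
Soloist Mixing starts exactly when Rhythm Mixing ends (back-to-back, no overlap), so Rhythm Mixing has no further overlaps.
Vocals Rehearsal starts before Soloist Mixing ends → Soloist Mixing and Vocals Rehearsal overlap.
Strings Run-through starts before Soloist Mixing ends → Soloist Mixing and Strings Run-through overlap.
Strings Run-through starts after Vocals Rehearsal ends.
Overlapping pairs: Chamber Tracking & Percussion Warm-up, Chamber Tracking & Rhythm Mixing, Chamber Tracking & Woodwind Tracking, Dress Overdub & Woodwind Tracking, Percussion Warm-up & Rhythm Mixing, Percussion Warm-up & Soloist Mixing, Percussion Warm-up & Vocals Rehearsal, Soloist Mixing & Strings Run-through, Soloist Mixing & Vocals Rehearsal — 9 in total.

9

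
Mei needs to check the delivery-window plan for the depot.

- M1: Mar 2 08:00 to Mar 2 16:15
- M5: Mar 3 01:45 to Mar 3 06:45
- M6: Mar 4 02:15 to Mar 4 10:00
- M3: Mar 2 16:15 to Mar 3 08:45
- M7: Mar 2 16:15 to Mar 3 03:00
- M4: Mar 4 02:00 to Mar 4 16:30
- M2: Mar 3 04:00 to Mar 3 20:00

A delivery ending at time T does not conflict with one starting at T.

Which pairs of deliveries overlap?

Sorted by start: M1, M3, M7, M5, M2, M4, M6.
M3 starts exactly when M1 ends (back-to-back, no overlap), so nothing later overlaps M1 either.
M7 starts before M3 ends → M3 and M7 overlap.
M5 starts before M3 ends → M3 and M5 overlap.
M2 starts before M3 ends → M3 and M2 overlap.
M4 starts after M3 ends, so nothing later overlaps M3 either.
M5 starts before M7 ends → M7 and M5 overlap.
M2 starts after M7 ends, so nothing later overlaps M7 either.
M2 starts before M5 ends → M5 and M2 overlap.
M4 starts after M5 ends, so nothing later overlaps M5 either.
M4 starts after M2 ends, so nothing later overlaps M2 either.
M6 starts before M4 ends → M4 and M6 overlap.

M2 & M3, M2 & M5, M3 & M5, M3 & M7, M4 & M6, M5 & M7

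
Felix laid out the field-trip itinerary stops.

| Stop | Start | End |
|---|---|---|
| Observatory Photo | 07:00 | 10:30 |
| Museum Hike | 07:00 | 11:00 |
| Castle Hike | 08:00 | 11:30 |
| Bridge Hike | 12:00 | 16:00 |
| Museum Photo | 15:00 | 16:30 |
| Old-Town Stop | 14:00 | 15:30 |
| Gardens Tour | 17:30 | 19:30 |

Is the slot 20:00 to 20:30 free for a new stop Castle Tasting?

Yes — the slot is free

Observatory Photo: ends 10:30 at or before Castle Tasting starts 20:00 → clear.
Museum Hike: ends 11:00 at or before Castle Tasting starts 20:00 → clear.
Castle Hike: ends 11:30 at or before Castle Tasting starts 20:00 → clear.
Bridge Hike: ends 16:00 at or before Castle Tasting starts 20:00 → clear.
Old-Town Stop: ends 15:30 at or before Castle Tasting starts 20:00 → clear.
Museum Photo: ends 16:30 at or before Castle Tasting starts 20:00 → clear.
Gardens Tour: ends 19:30 at or before Castle Tasting starts 20:00 → clear.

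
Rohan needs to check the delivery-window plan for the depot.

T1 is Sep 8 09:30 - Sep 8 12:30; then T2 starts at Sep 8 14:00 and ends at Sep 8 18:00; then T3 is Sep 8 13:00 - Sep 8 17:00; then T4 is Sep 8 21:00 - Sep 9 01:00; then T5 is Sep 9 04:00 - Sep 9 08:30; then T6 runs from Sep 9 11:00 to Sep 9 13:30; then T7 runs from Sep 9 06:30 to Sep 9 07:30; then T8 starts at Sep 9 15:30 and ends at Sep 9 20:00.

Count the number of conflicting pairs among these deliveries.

2

Check each pair: they overlap iff neither finishes before the other starts.
Sorted by start: T1, T3, T2, T4, T5, T7, T6, T8.
T3 starts after T1 ends; T1 is clear from here.
T2 starts before T3 ends → T3 and T2 overlap.
T4 starts after T3 ends; T3 is clear from here.
T4 starts after T2 ends; T2 is clear from here.
T5 starts after T4 ends; T4 is clear from here.
T7 starts before T5 ends → T5 and T7 overlap.
T6 starts after T5 ends; T5 is clear from here.
T6 starts after T7 ends; T7 is clear from here.
T8 starts after T6 ends.
Overlapping pairs: T2 & T3, T5 & T7 — 2 in total.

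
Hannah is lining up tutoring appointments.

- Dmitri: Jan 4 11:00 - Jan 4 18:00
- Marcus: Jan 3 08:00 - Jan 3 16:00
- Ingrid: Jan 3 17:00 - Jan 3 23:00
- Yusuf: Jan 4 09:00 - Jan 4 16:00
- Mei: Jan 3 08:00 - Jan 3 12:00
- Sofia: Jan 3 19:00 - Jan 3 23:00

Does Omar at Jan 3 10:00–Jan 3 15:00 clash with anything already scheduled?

Yes — it overlaps Marcus, Mei

Marcus: starts Jan 3 08:00 before Omar ends Jan 3 15:00, and ends Jan 3 16:00 after Omar starts Jan 3 10:00 → overlap.
Mei: starts Jan 3 08:00 before Omar ends Jan 3 15:00, and ends Jan 3 12:00 after Omar starts Jan 3 10:00 → overlap.
Ingrid: starts Jan 3 17:00 at or after Omar ends Jan 3 15:00 → clear.
Sofia: starts Jan 3 19:00 at or after Omar ends Jan 3 15:00 → clear.
Yusuf: starts Jan 4 09:00 at or after Omar ends Jan 3 15:00 → clear.
Dmitri: starts Jan 4 11:00 at or after Omar ends Jan 3 15:00 → clear.
Omar overlaps Marcus, Mei.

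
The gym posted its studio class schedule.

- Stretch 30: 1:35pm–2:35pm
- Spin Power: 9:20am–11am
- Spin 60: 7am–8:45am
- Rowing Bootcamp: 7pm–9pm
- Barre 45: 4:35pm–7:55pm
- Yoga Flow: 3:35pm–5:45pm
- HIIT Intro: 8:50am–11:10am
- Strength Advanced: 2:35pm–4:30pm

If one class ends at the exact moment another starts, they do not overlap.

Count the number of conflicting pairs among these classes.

Sorted by start: Spin 60, HIIT Intro, Spin Power, Stretch 30, Strength Advanced, Yoga Flow, Barre 45, Rowing Bootcamp.
HIIT Intro starts after Spin 60 ends; Spin 60 is clear from here.
Spin Power starts before HIIT Intro ends → HIIT Intro and Spin Power overlap.
Stretch 30 starts after HIIT Intro ends; HIIT Intro is clear from here.
Stretch 30 starts after Spin Power ends; Spin Power is clear from here.
Strength Advanced starts exactly when Stretch 30 ends (back-to-back, no overlap); Stretch 30 is clear from here.
Yoga Flow starts before Strength Advanced ends → Strength Advanced and Yoga Flow overlap.
Barre 45 starts after Strength Advanced ends; Strength Advanced is clear from here.
Barre 45 starts before Yoga Flow ends → Yoga Flow and Barre 45 overlap.
Rowing Bootcamp starts after Yoga Flow ends.
Rowing Bootcamp starts before Barre 45 ends → Barre 45 and Rowing Bootcamp overlap.
Overlapping pairs: Barre 45 & Rowing Bootcamp, Barre 45 & Yoga Flow, HIIT Intro & Spin Power, Strength Advanced & Yoga Flow — 4 in total.

4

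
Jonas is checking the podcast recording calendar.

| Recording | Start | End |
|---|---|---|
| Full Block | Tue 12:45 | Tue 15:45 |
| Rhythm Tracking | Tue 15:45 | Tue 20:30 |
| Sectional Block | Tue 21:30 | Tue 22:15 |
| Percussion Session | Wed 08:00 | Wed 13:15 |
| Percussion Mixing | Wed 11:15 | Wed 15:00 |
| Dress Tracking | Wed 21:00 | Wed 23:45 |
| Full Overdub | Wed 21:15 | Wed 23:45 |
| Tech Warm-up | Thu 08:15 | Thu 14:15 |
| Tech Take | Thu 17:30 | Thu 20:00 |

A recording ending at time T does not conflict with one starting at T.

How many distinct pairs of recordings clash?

Two intervals overlap when each starts before the other ends.
Sorted by start: Full Block, Rhythm Tracking, Sectional Block, Percussion Session, Percussion Mixing, Dress Tracking, Full Overdub, Tech Warm-up, Tech Take.
Rhythm Tracking starts exactly when Full Block ends (back-to-back, no overlap); Full Block is clear from here.
Sectional Block starts after Rhythm Tracking ends; Rhythm Tracking is clear from here.
Percussion Session starts after Sectional Block ends; Sectional Block is clear from here.
Percussion Mixing starts before Percussion Session ends → Percussion Session and Percussion Mixing overlap.
Dress Tracking starts after Percussion Session ends; Percussion Session is clear from here.
Dress Tracking starts after Percussion Mixing ends; Percussion Mixing is clear from here.
Full Overdub starts before Dress Tracking ends → Dress Tracking and Full Overdub overlap.
Tech Warm-up starts after Dress Tracking ends; Dress Tracking is clear from here.
Tech Warm-up starts after Full Overdub ends; Full Overdub is clear from here.
Tech Take starts after Tech Warm-up ends.
Overlapping pairs: Dress Tracking & Full Overdub, Percussion Mixing & Percussion Session — 2 in total.

2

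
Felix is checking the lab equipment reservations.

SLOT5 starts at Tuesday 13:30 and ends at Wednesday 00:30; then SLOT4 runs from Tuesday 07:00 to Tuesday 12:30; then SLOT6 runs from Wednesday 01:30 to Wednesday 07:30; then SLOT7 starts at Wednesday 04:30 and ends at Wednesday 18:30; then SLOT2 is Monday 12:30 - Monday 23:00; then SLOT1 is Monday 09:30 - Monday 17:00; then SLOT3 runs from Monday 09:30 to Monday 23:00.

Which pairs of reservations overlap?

Sorted by start: SLOT1, SLOT3, SLOT2, SLOT4, SLOT5, SLOT6, SLOT7.
SLOT3 starts before SLOT1 ends → SLOT1 and SLOT3 overlap.
SLOT2 starts before SLOT1 ends → SLOT1 and SLOT2 overlap.
SLOT4 starts after SLOT1 ends; SLOT1 is clear from here.
SLOT2 starts before SLOT3 ends → SLOT3 and SLOT2 overlap.
SLOT4 starts after SLOT3 ends; SLOT3 is clear from here.
SLOT4 starts after SLOT2 ends; SLOT2 is clear from here.
SLOT5 starts after SLOT4 ends; SLOT4 is clear from here.
SLOT6 starts after SLOT5 ends; SLOT5 is clear from here.
SLOT7 starts before SLOT6 ends → SLOT6 and SLOT7 overlap.

SLOT1 & SLOT2, SLOT1 & SLOT3, SLOT2 & SLOT3, SLOT6 & SLOT7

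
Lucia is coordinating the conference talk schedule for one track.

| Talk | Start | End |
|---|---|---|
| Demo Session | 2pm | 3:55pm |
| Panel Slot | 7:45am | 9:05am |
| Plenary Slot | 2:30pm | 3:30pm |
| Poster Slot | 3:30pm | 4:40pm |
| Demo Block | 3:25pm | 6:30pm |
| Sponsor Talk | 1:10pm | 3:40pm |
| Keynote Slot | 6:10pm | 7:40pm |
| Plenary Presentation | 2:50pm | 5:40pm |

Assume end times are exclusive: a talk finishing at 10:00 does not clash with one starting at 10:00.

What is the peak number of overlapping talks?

5

Walk through starts and ends in time order (an end at T is processed before a start at T):
7:45am start Panel Slot → 1
9:05am end Panel Slot → 0
1:10pm start Sponsor Talk → 1
2pm start Demo Session → 2
2:30pm start Plenary Slot → 3
2:50pm start Plenary Presentation → 4
3:25pm start Demo Block → 5
3:30pm end Plenary Slot → 4
3:30pm start Poster Slot → 5
3:40pm end Sponsor Talk → 4
3:55pm end Demo Session → 3
4:40pm end Poster Slot → 2
5:40pm end Plenary Presentation → 1
6:10pm start Keynote Slot → 2
6:30pm end Demo Block → 1
7:40pm end Keynote Slot → 0
Peak is 5, at 3:25pm (Demo Block, Demo Session, Plenary Presentation, Plenary Slot, Sponsor Talk).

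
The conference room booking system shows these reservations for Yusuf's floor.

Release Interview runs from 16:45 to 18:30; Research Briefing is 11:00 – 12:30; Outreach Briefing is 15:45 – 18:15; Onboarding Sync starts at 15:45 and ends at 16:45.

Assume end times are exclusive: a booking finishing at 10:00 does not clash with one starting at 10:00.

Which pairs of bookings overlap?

Onboarding Sync & Outreach Briefing, Outreach Briefing & Release Interview

Sorted by start: Research Briefing, Outreach Briefing, Onboarding Sync, Release Interview.
Outreach Briefing starts after Research Briefing ends — done with Research Briefing.
Onboarding Sync starts before Outreach Briefing ends → Outreach Briefing and Onboarding Sync overlap.
Release Interview starts before Outreach Briefing ends → Outreach Briefing and Release Interview overlap.
Release Interview starts exactly when Onboarding Sync ends (back-to-back, no overlap).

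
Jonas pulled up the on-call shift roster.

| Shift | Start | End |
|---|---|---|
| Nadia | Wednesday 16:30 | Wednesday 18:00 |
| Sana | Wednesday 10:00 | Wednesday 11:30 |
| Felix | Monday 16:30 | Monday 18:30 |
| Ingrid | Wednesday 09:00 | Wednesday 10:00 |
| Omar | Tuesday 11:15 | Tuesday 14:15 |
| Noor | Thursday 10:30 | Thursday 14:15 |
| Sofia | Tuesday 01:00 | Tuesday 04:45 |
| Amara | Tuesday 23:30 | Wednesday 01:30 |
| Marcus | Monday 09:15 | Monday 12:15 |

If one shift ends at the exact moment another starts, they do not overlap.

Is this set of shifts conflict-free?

Yes

Sorted by start: Marcus, Felix, Sofia, Omar, Amara, Ingrid, Sana, Nadia, Noor.
Felix starts after Marcus ends — done with Marcus.
Sofia starts after Felix ends — done with Felix.
Omar starts after Sofia ends — done with Sofia.
Amara starts after Omar ends — done with Omar.
Ingrid starts after Amara ends — done with Amara.
Sana starts exactly when Ingrid ends (back-to-back, no overlap) — done with Ingrid.
Nadia starts after Sana ends — done with Sana.
Noor starts after Nadia ends.
Every pair is clear; the schedule has no overlaps.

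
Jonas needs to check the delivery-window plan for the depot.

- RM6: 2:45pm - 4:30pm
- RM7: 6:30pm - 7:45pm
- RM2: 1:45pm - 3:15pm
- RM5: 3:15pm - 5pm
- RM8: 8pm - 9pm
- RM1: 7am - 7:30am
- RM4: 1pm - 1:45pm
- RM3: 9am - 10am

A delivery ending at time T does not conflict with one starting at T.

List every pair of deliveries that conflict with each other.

Sorted by start: RM1, RM3, RM4, RM2, RM6, RM5, RM7, RM8.
RM3 starts after RM1 ends, so RM1 has no further overlaps.
RM4 starts after RM3 ends, so RM3 has no further overlaps.
RM2 starts exactly when RM4 ends (back-to-back, no overlap), so RM4 has no further overlaps.
RM6 starts before RM2 ends → RM2 and RM6 overlap.
RM5 starts exactly when RM2 ends (back-to-back, no overlap), so RM2 has no further overlaps.
RM5 starts before RM6 ends → RM6 and RM5 overlap.
RM7 starts after RM6 ends, so RM6 has no further overlaps.
RM7 starts after RM5 ends, so RM5 has no further overlaps.
RM8 starts after RM7 ends.

RM2 & RM6, RM5 & RM6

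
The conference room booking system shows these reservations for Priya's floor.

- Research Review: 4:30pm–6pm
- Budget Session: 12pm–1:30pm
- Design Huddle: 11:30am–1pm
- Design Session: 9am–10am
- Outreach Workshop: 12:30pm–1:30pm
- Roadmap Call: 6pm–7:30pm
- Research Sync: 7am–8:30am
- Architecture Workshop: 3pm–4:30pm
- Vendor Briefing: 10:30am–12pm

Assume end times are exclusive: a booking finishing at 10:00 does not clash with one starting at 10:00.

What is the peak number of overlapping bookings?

Walk through starts and ends in time order (an end at T is processed before a start at T):
7am start Research Sync → 1
8:30am end Research Sync → 0
9am start Design Session → 1
10am end Design Session → 0
10:30am start Vendor Briefing → 1
11:30am start Design Huddle → 2
12pm end Vendor Briefing → 1
12pm start Budget Session → 2
12:30pm start Outreach Workshop → 3
1pm end Design Huddle → 2
1:30pm end Budget Session → 1
1:30pm end Outreach Workshop → 0
3pm start Architecture Workshop → 1
4:30pm end Architecture Workshop → 0
4:30pm start Research Review → 1
6pm end Research Review → 0
6pm start Roadmap Call → 1
7:30pm end Roadmap Call → 0
Peak is 3, at 12:30pm (Budget Session, Design Huddle, Outreach Workshop).

3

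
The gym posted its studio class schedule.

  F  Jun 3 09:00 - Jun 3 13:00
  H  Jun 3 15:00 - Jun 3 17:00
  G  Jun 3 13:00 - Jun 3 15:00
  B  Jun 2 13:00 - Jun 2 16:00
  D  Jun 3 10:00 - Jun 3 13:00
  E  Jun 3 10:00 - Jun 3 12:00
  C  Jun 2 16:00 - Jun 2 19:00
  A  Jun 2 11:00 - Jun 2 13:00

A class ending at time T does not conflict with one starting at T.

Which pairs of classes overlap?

Sorted by start: A, B, C, F, D, E, G, H.
B starts exactly when A ends (back-to-back, no overlap), so nothing later overlaps A either.
C starts exactly when B ends (back-to-back, no overlap), so nothing later overlaps B either.
F starts after C ends, so nothing later overlaps C either.
D starts before F ends → F and D overlap.
E starts before F ends → F and E overlap.
G starts exactly when F ends (back-to-back, no overlap), so nothing later overlaps F either.
E starts before D ends → D and E overlap.
G starts exactly when D ends (back-to-back, no overlap), so nothing later overlaps D either.
G starts after E ends, so nothing later overlaps E either.
H starts exactly when G ends (back-to-back, no overlap).

D & E, D & F, E & F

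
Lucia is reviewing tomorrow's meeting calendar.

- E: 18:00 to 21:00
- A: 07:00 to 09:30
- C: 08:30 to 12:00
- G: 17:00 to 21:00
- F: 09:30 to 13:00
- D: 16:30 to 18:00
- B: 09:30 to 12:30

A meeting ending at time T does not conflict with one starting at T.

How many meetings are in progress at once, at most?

Walk through starts and ends in time order (an end at T is processed before a start at T):
07:00 start A → 1
08:30 start C → 2
09:30 end A → 1
09:30 start B → 2
09:30 start F → 3
12:00 end C → 2
12:30 end B → 1
13:00 end F → 0
16:30 start D → 1
17:00 start G → 2
18:00 end D → 1
18:00 start E → 2
21:00 end E → 1
21:00 end G → 0
Peak is 3, at 09:30 (B, C, F).

3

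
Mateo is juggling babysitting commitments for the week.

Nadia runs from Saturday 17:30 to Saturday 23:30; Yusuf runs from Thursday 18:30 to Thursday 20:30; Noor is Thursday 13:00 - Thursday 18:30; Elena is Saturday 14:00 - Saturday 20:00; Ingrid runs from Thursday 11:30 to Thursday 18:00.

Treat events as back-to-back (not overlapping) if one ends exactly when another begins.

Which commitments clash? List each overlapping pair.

Check each pair: they overlap iff neither finishes before the other starts.
Sorted by start: Ingrid, Noor, Yusuf, Elena, Nadia.
Noor starts before Ingrid ends → Ingrid and Noor overlap.
Yusuf starts after Ingrid ends; Ingrid is clear from here.
Yusuf starts exactly when Noor ends (back-to-back, no overlap); Noor is clear from here.
Elena starts after Yusuf ends; Yusuf is clear from here.
Nadia starts before Elena ends → Elena and Nadia overlap.

Elena & Nadia, Ingrid & Noor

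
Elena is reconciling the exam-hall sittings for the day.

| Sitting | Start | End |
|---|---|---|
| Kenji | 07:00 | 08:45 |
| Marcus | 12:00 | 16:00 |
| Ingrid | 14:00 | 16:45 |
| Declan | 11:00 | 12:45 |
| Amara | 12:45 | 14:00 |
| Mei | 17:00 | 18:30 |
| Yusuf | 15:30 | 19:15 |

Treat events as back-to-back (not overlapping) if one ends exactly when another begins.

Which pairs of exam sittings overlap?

Amara & Marcus, Declan & Marcus, Ingrid & Marcus, Ingrid & Yusuf, Marcus & Yusuf, Mei & Yusuf

Sorted by start: Kenji, Declan, Marcus, Amara, Ingrid, Yusuf, Mei.
Declan starts after Kenji ends, so Kenji has no further overlaps.
Marcus starts before Declan ends → Declan and Marcus overlap.
Amara starts exactly when Declan ends (back-to-back, no overlap), so Declan has no further overlaps.
Amara starts before Marcus ends → Marcus and Amara overlap.
Ingrid starts before Marcus ends → Marcus and Ingrid overlap.
Yusuf starts before Marcus ends → Marcus and Yusuf overlap.
Mei starts after Marcus ends.
Ingrid starts exactly when Amara ends (back-to-back, no overlap), so Amara has no further overlaps.
Yusuf starts before Ingrid ends → Ingrid and Yusuf overlap.
Mei starts after Ingrid ends.
Mei starts before Yusuf ends → Yusuf and Mei overlap.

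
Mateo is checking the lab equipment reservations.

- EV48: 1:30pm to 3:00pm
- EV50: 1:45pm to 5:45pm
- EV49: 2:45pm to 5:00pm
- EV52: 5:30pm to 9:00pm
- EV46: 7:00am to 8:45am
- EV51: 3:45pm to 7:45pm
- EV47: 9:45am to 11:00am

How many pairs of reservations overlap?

7

Sorted by start: EV46, EV47, EV48, EV50, EV49, EV51, EV52.
EV47 starts after EV46 ends — done with EV46.
EV48 starts after EV47 ends — done with EV47.
EV50 starts before EV48 ends → EV48 and EV50 overlap.
EV49 starts before EV48 ends → EV48 and EV49 overlap.
EV51 starts after EV48 ends — done with EV48.
EV49 starts before EV50 ends → EV50 and EV49 overlap.
EV51 starts before EV50 ends → EV50 and EV51 overlap.
EV52 starts before EV50 ends → EV50 and EV52 overlap.
EV51 starts before EV49 ends → EV49 and EV51 overlap.
EV52 starts after EV49 ends.
EV52 starts before EV51 ends → EV51 and EV52 overlap.
Overlapping pairs: EV48 & EV49, EV48 & EV50, EV49 & EV50, EV49 & EV51, EV50 & EV51, EV50 & EV52, EV51 & EV52 — 7 in total.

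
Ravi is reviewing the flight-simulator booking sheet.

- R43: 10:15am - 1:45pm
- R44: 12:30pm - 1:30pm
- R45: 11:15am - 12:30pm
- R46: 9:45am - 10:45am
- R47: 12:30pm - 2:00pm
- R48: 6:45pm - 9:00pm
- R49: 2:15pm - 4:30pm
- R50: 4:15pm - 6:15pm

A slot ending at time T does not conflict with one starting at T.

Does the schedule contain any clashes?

Sorted by start: R46, R43, R45, R44, R47, R49, R50, R48.
R43 starts before R46 ends → R46 and R43 overlap.
That's a conflict, so the schedule is not conflict-free.

Yes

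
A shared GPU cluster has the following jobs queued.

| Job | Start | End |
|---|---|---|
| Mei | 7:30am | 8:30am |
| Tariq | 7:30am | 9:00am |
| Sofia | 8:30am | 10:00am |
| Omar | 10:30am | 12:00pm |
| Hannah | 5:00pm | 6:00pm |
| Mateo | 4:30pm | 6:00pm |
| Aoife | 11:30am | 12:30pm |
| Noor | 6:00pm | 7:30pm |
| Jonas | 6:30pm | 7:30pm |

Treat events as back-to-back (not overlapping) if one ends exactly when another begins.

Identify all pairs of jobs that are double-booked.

Sorted by start: Tariq, Mei, Sofia, Omar, Aoife, Mateo, Hannah, Noor, Jonas.
Mei starts before Tariq ends → Tariq and Mei overlap.
Sofia starts before Tariq ends → Tariq and Sofia overlap.
Omar starts after Tariq ends, so Tariq has no further overlaps.
Sofia starts exactly when Mei ends (back-to-back, no overlap), so Mei has no further overlaps.
Omar starts after Sofia ends, so Sofia has no further overlaps.
Aoife starts before Omar ends → Omar and Aoife overlap.
Mateo starts after Omar ends, so Omar has no further overlaps.
Mateo starts after Aoife ends, so Aoife has no further overlaps.
Hannah starts before Mateo ends → Mateo and Hannah overlap.
Noor starts exactly when Mateo ends (back-to-back, no overlap), so Mateo has no further overlaps.
Noor starts exactly when Hannah ends (back-to-back, no overlap), so Hannah has no further overlaps.
Jonas starts before Noor ends → Noor and Jonas overlap.

Aoife & Omar, Hannah & Mateo, Jonas & Noor, Mei & Tariq, Sofia & Tariq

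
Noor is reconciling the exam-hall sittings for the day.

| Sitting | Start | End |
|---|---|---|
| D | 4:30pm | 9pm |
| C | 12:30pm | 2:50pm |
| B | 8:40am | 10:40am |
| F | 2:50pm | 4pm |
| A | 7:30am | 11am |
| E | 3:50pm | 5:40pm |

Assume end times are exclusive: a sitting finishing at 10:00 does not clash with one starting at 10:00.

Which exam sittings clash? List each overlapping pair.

A & B, D & E, E & F

Sorted by start: A, B, C, F, E, D.
B starts before A ends → A and B overlap.
C starts after A ends, so A has no further overlaps.
C starts after B ends, so B has no further overlaps.
F starts exactly when C ends (back-to-back, no overlap), so C has no further overlaps.
E starts before F ends → F and E overlap.
D starts after F ends.
D starts before E ends → E and D overlap.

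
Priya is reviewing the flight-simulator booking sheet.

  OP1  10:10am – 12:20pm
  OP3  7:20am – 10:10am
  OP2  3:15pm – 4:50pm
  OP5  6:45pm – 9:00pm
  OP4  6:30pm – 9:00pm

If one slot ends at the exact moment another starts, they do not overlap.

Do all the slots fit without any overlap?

Sorted by start: OP3, OP1, OP2, OP4, OP5.
OP1 starts exactly when OP3 ends (back-to-back, no overlap), so OP3 has no further overlaps.
OP2 starts after OP1 ends, so OP1 has no further overlaps.
OP4 starts after OP2 ends, so OP2 has no further overlaps.
OP5 starts before OP4 ends → OP4 and OP5 overlap.
That's a conflict, so the schedule is not conflict-free.

No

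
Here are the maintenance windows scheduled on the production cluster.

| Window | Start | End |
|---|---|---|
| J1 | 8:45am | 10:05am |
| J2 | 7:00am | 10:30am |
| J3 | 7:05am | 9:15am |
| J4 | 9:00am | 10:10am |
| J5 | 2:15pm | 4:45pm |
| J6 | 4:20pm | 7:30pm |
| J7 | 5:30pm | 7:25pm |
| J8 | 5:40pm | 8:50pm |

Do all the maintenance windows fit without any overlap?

No

Check each pair: they overlap iff neither finishes before the other starts.
Sorted by start: J2, J3, J1, J4, J5, J6, J7, J8.
J3 starts before J2 ends → J2 and J3 overlap.
That's a conflict, so the schedule is not conflict-free.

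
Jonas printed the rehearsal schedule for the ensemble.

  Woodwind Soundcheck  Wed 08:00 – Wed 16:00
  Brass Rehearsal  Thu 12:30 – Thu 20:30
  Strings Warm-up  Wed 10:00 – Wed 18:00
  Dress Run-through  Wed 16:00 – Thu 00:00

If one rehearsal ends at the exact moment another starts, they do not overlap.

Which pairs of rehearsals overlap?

Dress Run-through & Strings Warm-up, Strings Warm-up & Woodwind Soundcheck

Sorted by start: Woodwind Soundcheck, Strings Warm-up, Dress Run-through, Brass Rehearsal.
Strings Warm-up starts before Woodwind Soundcheck ends → Woodwind Soundcheck and Strings Warm-up overlap.
Dress Run-through starts exactly when Woodwind Soundcheck ends (back-to-back, no overlap) — done with Woodwind Soundcheck.
Dress Run-through starts before Strings Warm-up ends → Strings Warm-up and Dress Run-through overlap.
Brass Rehearsal starts after Strings Warm-up ends.
Brass Rehearsal starts after Dress Run-through ends.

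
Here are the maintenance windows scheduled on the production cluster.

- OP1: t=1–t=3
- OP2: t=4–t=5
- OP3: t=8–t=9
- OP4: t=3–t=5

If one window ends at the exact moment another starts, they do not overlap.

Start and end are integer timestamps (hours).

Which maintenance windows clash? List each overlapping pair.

Check each pair: they overlap iff neither finishes before the other starts.
Sorted by start: OP1, OP4, OP2, OP3.
OP4 starts exactly when OP1 ends (back-to-back, no overlap), so nothing later overlaps OP1 either.
OP2 starts before OP4 ends → OP4 and OP2 overlap.
OP3 starts after OP4 ends.
OP3 starts after OP2 ends.

OP2 & OP4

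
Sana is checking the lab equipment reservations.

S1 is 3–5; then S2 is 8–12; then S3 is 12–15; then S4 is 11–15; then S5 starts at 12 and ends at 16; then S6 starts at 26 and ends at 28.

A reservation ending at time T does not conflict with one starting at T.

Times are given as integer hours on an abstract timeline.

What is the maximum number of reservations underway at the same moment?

Sort all start/end points and keep a running count:
3 start S1 → 1
5 end S1 → 0
8 start S2 → 1
11 start S4 → 2
12 end S2 → 1
12 start S3 → 2
12 start S5 → 3
15 end S3 → 2
15 end S4 → 1
16 end S5 → 0
26 start S6 → 1
28 end S6 → 0
Peak is 3, at 12 (S3, S4, S5).

3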